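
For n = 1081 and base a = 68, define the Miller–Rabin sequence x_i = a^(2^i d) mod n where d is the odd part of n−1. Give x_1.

576

n − 1 = 1080 = 2^3 · 135, so s = 3 and d = 135.
x_0 = 68^135 mod 1081 = 1011.
x_1 = 1011^2 mod 1081 = 576.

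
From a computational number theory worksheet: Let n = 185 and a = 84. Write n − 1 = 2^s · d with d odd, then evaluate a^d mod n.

174

n − 1 = 184 = 2^3 · 23, so s = 3 and d = 23.
Repeated squaring mod 185: 84^1 ≡ 84, 84^2 ≡ 26, 84^4 ≡ 121, 84^8 ≡ 26, 84^16 ≡ 121.
23 = 16 + 4 + 2 + 1, so 84^23 ≡ 121·121·26·84 ≡ 174 (mod 185).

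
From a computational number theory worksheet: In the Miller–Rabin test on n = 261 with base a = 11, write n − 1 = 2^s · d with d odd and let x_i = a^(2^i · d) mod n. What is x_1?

n − 1 = 260 = 2^2 · 65, so s = 2 and d = 65.
x_0 = 11^65 mod 261 = 176.
x_1 = 176^2 mod 261 = 178.

178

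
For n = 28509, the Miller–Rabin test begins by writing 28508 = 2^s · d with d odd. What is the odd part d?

Halving: 28508 → 14254 → 7127; 7127 is odd.
So 28508 = 2^2 · 7127.

7127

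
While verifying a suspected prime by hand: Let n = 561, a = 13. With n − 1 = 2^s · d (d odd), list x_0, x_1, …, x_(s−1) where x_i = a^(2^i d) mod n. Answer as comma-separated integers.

n − 1 = 560 = 2^4 · 35, so s = 4 and d = 35.
x_0 = 13^35 mod 561 = 208.
x_1 = 208^2 mod 561 = 67.
x_2 = 67^2 mod 561 = 1.
x_3 = 1^2 mod 561 = 1.

208, 67, 1, 1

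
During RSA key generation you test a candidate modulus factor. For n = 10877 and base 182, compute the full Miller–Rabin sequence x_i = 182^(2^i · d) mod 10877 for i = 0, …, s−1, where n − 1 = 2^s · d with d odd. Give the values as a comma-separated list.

n − 1 = 10876 = 2^2 · 2719, so s = 2 and d = 2719.
x_0 = 182^2719 mod 10877 = 8212.
x_1 = 8212^2 mod 10877 = 10421.

8212, 10421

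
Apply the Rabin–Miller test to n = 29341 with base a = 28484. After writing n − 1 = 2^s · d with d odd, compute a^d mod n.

n − 1 = 29340 = 2^2 · 7335, so s = 2 and d = 7335.
By repeated squaring, 28484^7335 ≡ 27756 (mod 29341).

27756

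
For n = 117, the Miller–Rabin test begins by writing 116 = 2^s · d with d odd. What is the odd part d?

Halving: 116 → 58 → 29; 29 is odd.
So 116 = 2^2 · 29.

29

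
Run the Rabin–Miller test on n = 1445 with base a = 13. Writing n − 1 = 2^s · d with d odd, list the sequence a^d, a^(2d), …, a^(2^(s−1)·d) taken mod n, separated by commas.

n − 1 = 1444 = 2^2 · 361, so s = 2 and d = 361.
x_0 = 13^361 mod 1445 = 1033.
x_1 = 1033^2 mod 1445 = 679.

1033, 679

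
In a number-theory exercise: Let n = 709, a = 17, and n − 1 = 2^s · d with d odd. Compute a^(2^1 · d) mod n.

n − 1 = 708 = 2^2 · 177, so s = 2 and d = 177.
x_0 = 17^177 mod 709 = 96.
x_1 = 96^2 mod 709 = 708.

708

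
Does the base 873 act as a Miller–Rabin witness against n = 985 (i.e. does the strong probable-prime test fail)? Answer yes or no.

yes

n − 1 = 984 = 2^3 · 123, so s = 3 and d = 123.
x_0 = 873^123 mod 985 = 762.
x_0 is neither 1 nor 984, so continue squaring.
x_1 = 762^2 mod 985 = 479.
x_2 = 479^2 mod 985 = 921.
Reached i = s−1 = 2 without hitting −1: 873 is a Miller–Rabin witness and 985 is composite.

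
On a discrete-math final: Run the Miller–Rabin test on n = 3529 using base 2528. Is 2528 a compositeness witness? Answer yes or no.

n − 1 = 3528 = 2^3 · 441, so s = 3 and d = 441.
Repeated squaring mod 3529: 2528^1 ≡ 2528, 2528^2 ≡ 3294, 2528^4 ≡ 2290, 2528^8 ≡ 6, 2528^16 ≡ 36, 2528^32 ≡ 1296, 2528^64 ≡ 3341, 2528^128 ≡ 54, 2528^256 ≡ 2916.
441 = 256 + 128 + 32 + 16 + 8 + 1, so 2528^441 ≡ 2916·54·1296·36·6·2528 ≡ 2133 (mod 3529).
x_0 = 2528^441 mod 3529 = 2133.
x_0 is neither 1 nor 3528, so continue squaring.
x_1 = 2133^2 mod 3529 = 808.
x_2 = 808^2 mod 3529 = 3528.
x_2 ≡ −1, so 2528 is not a witness.

no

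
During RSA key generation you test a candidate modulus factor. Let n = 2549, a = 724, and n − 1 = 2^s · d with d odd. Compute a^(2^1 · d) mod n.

n − 1 = 2548 = 2^2 · 637, so s = 2 and d = 637.
Repeated squaring mod 2549: 724^1 ≡ 724, 724^2 ≡ 1631, 724^4 ≡ 1554, 724^8 ≡ 1013, 724^16 ≡ 1471, 724^32 ≡ 2289, 724^64 ≡ 1326, 724^128 ≡ 2015, 724^256 ≡ 2217, 724^512 ≡ 617.
637 = 512 + 64 + 32 + 16 + 8 + 4 + 1, so 724^637 ≡ 617·1326·2289·1471·1013·1554·724 ≡ 2548 (mod 2549).
x_0 = 2548.
x_1 = 2548^2 mod 2549 = 1.

1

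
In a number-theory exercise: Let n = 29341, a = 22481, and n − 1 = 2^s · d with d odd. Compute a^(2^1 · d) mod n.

n − 1 = 29340 = 2^2 · 7335, so s = 2 and d = 7335.
x_0 = 22481^7335 mod 29341 = 4952.
x_1 = 4952^2 mod 29341 = 22569.

22569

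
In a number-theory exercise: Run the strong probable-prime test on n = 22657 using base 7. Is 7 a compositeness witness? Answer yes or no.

yes

n − 1 = 22656 = 2^7 · 177, so s = 7 and d = 177.
x_0 = 7^177 mod 22657 = 9581.
x_0 is neither 1 nor 22656, so continue squaring.
x_1 = 9581^2 mod 22657 = 12054.
x_2 = 12054^2 mod 22657 = 22232.
x_3 = 22232^2 mod 22657 = 22026.
x_4 = 22026^2 mod 22657 = 12992.
x_5 = 12992^2 mod 22657 = 20071.
x_6 = 20071^2 mod 22657 = 3581.
Reached i = s−1 = 6 without hitting −1: 7 is a Miller–Rabin witness and 22657 is composite.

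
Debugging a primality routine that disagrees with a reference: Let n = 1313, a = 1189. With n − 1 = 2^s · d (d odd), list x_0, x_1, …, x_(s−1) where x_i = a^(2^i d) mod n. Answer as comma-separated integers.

990, 602, 16, 256, 1199

n − 1 = 1312 = 2^5 · 41, so s = 5 and d = 41.
x_0 = 1189^41 mod 1313 = 990.
x_1 = 990^2 mod 1313 = 602.
x_2 = 602^2 mod 1313 = 16.
x_3 = 16^2 mod 1313 = 256.
x_4 = 256^2 mod 1313 = 1199.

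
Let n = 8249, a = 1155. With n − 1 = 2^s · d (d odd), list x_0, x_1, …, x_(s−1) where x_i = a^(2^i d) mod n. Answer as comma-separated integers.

6391, 4082, 7993

n − 1 = 8248 = 2^3 · 1031, so s = 3 and d = 1031.
x_0 = 1155^1031 mod 8249 = 6391.
x_1 = 6391^2 mod 8249 = 4082.
x_2 = 4082^2 mod 8249 = 7993.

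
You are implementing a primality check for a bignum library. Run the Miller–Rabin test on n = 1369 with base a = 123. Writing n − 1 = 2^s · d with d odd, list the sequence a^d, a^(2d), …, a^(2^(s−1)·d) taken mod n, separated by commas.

n − 1 = 1368 = 2^3 · 171, so s = 3 and d = 171.
x_0 = 123^171 mod 1369 = 1333.
x_1 = 1333^2 mod 1369 = 1296.
x_2 = 1296^2 mod 1369 = 1222.

1333, 1296, 1222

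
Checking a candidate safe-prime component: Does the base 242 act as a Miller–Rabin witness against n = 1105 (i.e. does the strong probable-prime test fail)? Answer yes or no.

no

n − 1 = 1104 = 2^4 · 69, so s = 4 and d = 69.
x_0 = 242^69 mod 1105 = 242.
x_0 is neither 1 nor 1104, so continue squaring.
x_1 = 242^2 mod 1105 = 1104.
x_1 ≡ −1, so 242 is not a witness.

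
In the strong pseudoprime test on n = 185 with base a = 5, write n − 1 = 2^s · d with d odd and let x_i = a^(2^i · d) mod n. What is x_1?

30

n − 1 = 184 = 2^3 · 23, so s = 3 and d = 23.
Repeated squaring mod 185: 5^1 ≡ 5, 5^2 ≡ 25, 5^4 ≡ 70, 5^8 ≡ 90, 5^16 ≡ 145.
23 = 16 + 4 + 2 + 1, so 5^23 ≡ 145·70·25·5 ≡ 20 (mod 185).
x_0 = 20.
x_1 = 20^2 mod 185 = 30.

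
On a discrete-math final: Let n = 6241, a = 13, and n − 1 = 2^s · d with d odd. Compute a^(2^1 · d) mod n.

n − 1 = 6240 = 2^5 · 195, so s = 5 and d = 195.
Repeated squaring mod 6241: 13^1 ≡ 13, 13^2 ≡ 169, 13^4 ≡ 3597, 13^8 ≡ 816, 13^16 ≡ 4310, 13^32 ≡ 2884, 13^64 ≡ 4444, 13^128 ≡ 2612.
195 = 128 + 64 + 2 + 1, so 13^195 ≡ 2612·4444·169·13 ≡ 4504 (mod 6241).
x_0 = 4504.
x_1 = 4504^2 mod 6241 = 2766.

2766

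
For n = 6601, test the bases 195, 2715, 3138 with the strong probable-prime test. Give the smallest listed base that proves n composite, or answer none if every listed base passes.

n − 1 = 6600 = 2^3 · 825, so s = 3 and d = 825.
Base 195: x_0 = 195^825 mod 6601 = 6600. x_0 = 6600 ≡ −1, so 195 is not a witness.
Base 2715: x_0 = 2715^825 mod 6601 = 2715. x_0 is neither 1 nor 6600, so continue squaring. x_1 = 2715^2 mod 6601 = 4509. x_2 = 4509^2 mod 6601 = 1. x_2 = 1 but x_1 ≠ ±1, a nontrivial square root of 1 — 2715 is a witness and 6601 is composite.
Base 3138: x_0 = 3138^825 mod 6601 = 1954. x_0 is neither 1 nor 6600, so continue squaring. x_1 = 1954^2 mod 6601 = 2738. x_2 = 2738^2 mod 6601 = 4509. Reached i = s−1 = 2 without hitting −1: 3138 is a Miller–Rabin witness and 6601 is composite.
The smallest witness among the given bases is 2715.

2715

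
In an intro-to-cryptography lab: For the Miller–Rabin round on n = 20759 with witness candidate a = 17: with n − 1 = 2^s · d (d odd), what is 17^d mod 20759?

n − 1 = 20758 = 2^1 · 10379, so s = 1 and d = 10379.
By repeated squaring, 17^10379 ≡ 1 (mod 20759).

1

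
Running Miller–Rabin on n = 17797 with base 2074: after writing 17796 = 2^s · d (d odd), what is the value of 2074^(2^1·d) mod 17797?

n − 1 = 17796 = 2^2 · 4449, so s = 2 and d = 4449.
Repeated squaring mod 17797: 2074^1 ≡ 2074, 2074^2 ≡ 12399, 2074^4 ≡ 4715, 2074^8 ≡ 2772, 2074^16 ≡ 13477, 2074^32 ≡ 11144, 2074^64 ≡ 1270, 2074^128 ≡ 11170, 2074^256 ≡ 11930, 2074^512 ≡ 2291, 2074^1024 ≡ 16363, 2074^2048 ≡ 9701, 2074^4096 ≡ 16662.
4449 = 4096 + 256 + 64 + 32 + 1, so 2074^4449 ≡ 16662·11930·1270·11144·2074 ≡ 9316 (mod 17797).
x_0 = 9316.
x_1 = 9316^2 mod 17797 = 9684.

9684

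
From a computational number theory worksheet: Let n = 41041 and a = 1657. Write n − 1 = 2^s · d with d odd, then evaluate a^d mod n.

n − 1 = 41040 = 2^4 · 2565, so s = 4 and d = 2565.
1657^2565 mod 41041 = 23561.

23561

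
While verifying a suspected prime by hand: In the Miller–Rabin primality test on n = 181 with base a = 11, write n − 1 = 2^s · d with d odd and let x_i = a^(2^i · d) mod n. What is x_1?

1

n − 1 = 180 = 2^2 · 45, so s = 2 and d = 45.
x_0 = 11^45 mod 181 = 180.
x_1 = 180^2 mod 181 = 1.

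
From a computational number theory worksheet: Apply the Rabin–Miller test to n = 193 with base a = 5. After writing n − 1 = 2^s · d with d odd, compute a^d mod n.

125

n − 1 = 192 = 2^6 · 3, so s = 6 and d = 3.
5^3 mod 193 = 125.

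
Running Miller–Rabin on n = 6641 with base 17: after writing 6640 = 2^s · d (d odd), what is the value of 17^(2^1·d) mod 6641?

579

n − 1 = 6640 = 2^4 · 415, so s = 4 and d = 415.
Repeated squaring mod 6641: 17^1 ≡ 17, 17^2 ≡ 289, 17^4 ≡ 3829, 17^8 ≡ 4554, 17^16 ≡ 5714, 17^32 ≡ 2640, 17^64 ≡ 3191, 17^128 ≡ 1828, 17^256 ≡ 1161.
415 = 256 + 128 + 16 + 8 + 4 + 2 + 1, so 17^415 ≡ 1161·1828·5714·4554·3829·289·17 ≡ 447 (mod 6641).
x_0 = 447.
x_1 = 447^2 mod 6641 = 579.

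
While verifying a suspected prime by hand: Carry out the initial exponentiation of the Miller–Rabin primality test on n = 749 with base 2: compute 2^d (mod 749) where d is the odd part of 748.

366

n − 1 = 748 = 2^2 · 187, so s = 2 and d = 187.
2^187 mod 749 = 366.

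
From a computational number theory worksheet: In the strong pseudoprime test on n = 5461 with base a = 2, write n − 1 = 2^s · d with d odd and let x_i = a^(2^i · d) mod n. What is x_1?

1

n − 1 = 5460 = 2^2 · 1365, so s = 2 and d = 1365.
x_0 = 2^1365 mod 5461 = 128.
x_1 = 128^2 mod 5461 = 1.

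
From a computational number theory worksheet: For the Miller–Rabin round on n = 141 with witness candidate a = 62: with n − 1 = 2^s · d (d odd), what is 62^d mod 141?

113

n − 1 = 140 = 2^2 · 35, so s = 2 and d = 35.
62^35 mod 141 = 113.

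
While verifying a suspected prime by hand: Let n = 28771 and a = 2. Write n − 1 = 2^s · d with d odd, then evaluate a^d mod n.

28770

n − 1 = 28770 = 2^1 · 14385, so s = 1 and d = 14385.
Repeated squaring mod 28771: 2^1 ≡ 2, 2^2 ≡ 4, 2^4 ≡ 16, 2^8 ≡ 256, 2^16 ≡ 7994, 2^32 ≡ 3645, 2^64 ≡ 22594, 2^128 ≡ 4983, 2^256 ≡ 916, 2^512 ≡ 4697, 2^1024 ≡ 23223, 2^2048 ≡ 24105, 2^4096 ≡ 20680, 2^8192 ≡ 10256.
14385 = 8192 + 4096 + 2048 + 32 + 16 + 1, so 2^14385 ≡ 10256·20680·24105·3645·7994·2 ≡ 28770 (mod 28771).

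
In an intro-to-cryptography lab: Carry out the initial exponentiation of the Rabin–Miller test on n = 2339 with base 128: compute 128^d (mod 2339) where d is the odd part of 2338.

n − 1 = 2338 = 2^1 · 1169, so s = 1 and d = 1169.
128^1169 mod 2339 = 2338.

2338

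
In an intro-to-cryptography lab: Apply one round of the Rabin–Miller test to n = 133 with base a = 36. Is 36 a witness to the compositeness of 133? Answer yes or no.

n − 1 = 132 = 2^2 · 33, so s = 2 and d = 33.
By repeated squaring, 36^33 ≡ 64 (mod 133).
x_0 = 36^33 mod 133 = 64.
x_0 is neither 1 nor 132, so continue squaring.
x_1 = 64^2 mod 133 = 106.
Reached i = s−1 = 1 without hitting −1: 36 is a Miller–Rabin witness and 133 is composite.

yes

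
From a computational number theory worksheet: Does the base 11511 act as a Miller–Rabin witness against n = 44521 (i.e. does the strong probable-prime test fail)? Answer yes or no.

n − 1 = 44520 = 2^3 · 5565, so s = 3 and d = 5565.
x_0 = 11511^5565 mod 44521 = 11184.
x_0 is neither 1 nor 44520, so continue squaring.
x_1 = 11184^2 mod 44521 = 22367.
x_2 = 22367^2 mod 44521 = 212.
Reached i = s−1 = 2 without hitting −1: 11511 is a Miller–Rabin witness and 44521 is composite.

yes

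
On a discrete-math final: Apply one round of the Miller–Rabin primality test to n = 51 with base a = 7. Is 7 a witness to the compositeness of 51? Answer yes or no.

yes

n − 1 = 50 = 2^1 · 25, so s = 1 and d = 25.
Repeated squaring mod 51: 7^1 ≡ 7, 7^2 ≡ 49, 7^4 ≡ 4, 7^8 ≡ 16, 7^16 ≡ 1.
25 = 16 + 8 + 1, so 7^25 ≡ 1·16·7 ≡ 10 (mod 51).
x_0 = 7^25 mod 51 = 10.
x_0 ∉ {1, 50} and s = 1, so 7 is a Miller–Rabin witness and 51 is composite.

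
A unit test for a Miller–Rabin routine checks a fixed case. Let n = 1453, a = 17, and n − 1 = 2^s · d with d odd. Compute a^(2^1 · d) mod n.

n − 1 = 1452 = 2^2 · 363, so s = 2 and d = 363.
Repeated squaring mod 1453: 17^1 ≡ 17, 17^2 ≡ 289, 17^4 ≡ 700, 17^8 ≡ 339, 17^16 ≡ 134, 17^32 ≡ 520, 17^64 ≡ 142, 17^128 ≡ 1275, 17^256 ≡ 1171.
363 = 256 + 64 + 32 + 8 + 2 + 1, so 17^363 ≡ 1171·142·520·339·289·17 ≡ 1452 (mod 1453).
x_0 = 1452.
x_1 = 1452^2 mod 1453 = 1.

1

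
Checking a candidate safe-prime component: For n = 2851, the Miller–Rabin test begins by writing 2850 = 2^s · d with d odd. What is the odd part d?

1425

Halving: 2850 → 1425; 1425 is odd.
So 2850 = 2^1 · 1425.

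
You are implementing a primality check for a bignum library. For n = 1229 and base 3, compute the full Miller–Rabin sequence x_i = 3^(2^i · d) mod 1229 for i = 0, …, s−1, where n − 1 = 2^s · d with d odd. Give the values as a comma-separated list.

597, 1228

n − 1 = 1228 = 2^2 · 307, so s = 2 and d = 307.
x_0 = 3^307 mod 1229 = 597.
x_1 = 597^2 mod 1229 = 1228.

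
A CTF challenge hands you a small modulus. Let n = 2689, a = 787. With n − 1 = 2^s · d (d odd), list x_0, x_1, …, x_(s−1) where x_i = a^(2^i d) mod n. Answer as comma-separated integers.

n − 1 = 2688 = 2^7 · 21, so s = 7 and d = 21.
x_0 = 787^21 mod 2689 = 926.
x_1 = 926^2 mod 2689 = 2374.
x_2 = 2374^2 mod 2689 = 2421.
x_3 = 2421^2 mod 2689 = 1910.
x_4 = 1910^2 mod 2689 = 1816.
x_5 = 1816^2 mod 2689 = 1142.
x_6 = 1142^2 mod 2689 = 2688.

926, 2374, 2421, 1910, 1816, 1142, 2688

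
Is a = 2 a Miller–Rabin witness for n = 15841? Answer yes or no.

n − 1 = 15840 = 2^5 · 495, so s = 5 and d = 495.
x_0 = 2^495 mod 15841 = 1.
x_0 = 1, so 2 is not a witness.

no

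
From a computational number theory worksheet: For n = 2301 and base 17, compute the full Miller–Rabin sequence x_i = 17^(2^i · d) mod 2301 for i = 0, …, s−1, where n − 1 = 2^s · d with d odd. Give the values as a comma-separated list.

n − 1 = 2300 = 2^2 · 575, so s = 2 and d = 575.
x_0 = 17^575 mod 2301 = 1349.
x_1 = 1349^2 mod 2301 = 2011.

1349, 2011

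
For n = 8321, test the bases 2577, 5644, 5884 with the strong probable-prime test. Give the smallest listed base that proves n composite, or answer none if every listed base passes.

none

n − 1 = 8320 = 2^7 · 65, so s = 7 and d = 65.
Base 2577: x_0 = 2577^65 mod 8321 = 129. x_0 is neither 1 nor 8320, so continue squaring. x_1 = 129^2 mod 8321 = 8320. x_1 ≡ −1, so 2577 is not a witness.
Base 5644: x_0 = 5644^65 mod 8321 = 8192. x_0 is neither 1 nor 8320, so continue squaring. x_1 = 8192^2 mod 8321 = 8320. x_1 ≡ −1, so 5644 is not a witness.
Base 5884: x_0 = 5884^65 mod 8321 = 1. x_0 = 1, so 5884 is not a witness.
No listed base is a witness for 8321.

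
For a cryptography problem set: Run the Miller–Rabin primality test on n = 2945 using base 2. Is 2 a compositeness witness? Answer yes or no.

yes

n − 1 = 2944 = 2^7 · 23, so s = 7 and d = 23.
By repeated squaring, 2^23 ≡ 1248 (mod 2945).
x_0 = 2^23 mod 2945 = 1248.
x_0 is neither 1 nor 2944, so continue squaring.
x_1 = 1248^2 mod 2945 = 2544.
x_2 = 2544^2 mod 2945 = 1771.
x_3 = 1771^2 mod 2945 = 16.
x_4 = 16^2 mod 2945 = 256.
x_5 = 256^2 mod 2945 = 746.
x_6 = 746^2 mod 2945 = 2856.
Reached i = s−1 = 6 without hitting −1: 2 is a Miller–Rabin witness and 2945 is composite.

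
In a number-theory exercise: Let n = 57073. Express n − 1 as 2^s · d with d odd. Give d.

Halving: 57072 → 28536 → 14268 → 7134 → 3567; 3567 is odd.
So 57072 = 2^4 · 3567.

3567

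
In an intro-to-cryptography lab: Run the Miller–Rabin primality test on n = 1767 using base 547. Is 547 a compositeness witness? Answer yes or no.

n − 1 = 1766 = 2^1 · 883, so s = 1 and d = 883.
By repeated squaring, 547^883 ≡ 661 (mod 1767).
x_0 = 547^883 mod 1767 = 661.
x_0 ∉ {1, 1766} and s = 1, so 547 is a Miller–Rabin witness and 1767 is composite.

yes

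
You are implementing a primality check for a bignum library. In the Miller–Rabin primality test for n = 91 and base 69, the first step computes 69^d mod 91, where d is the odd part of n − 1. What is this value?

90

n − 1 = 90 = 2^1 · 45, so s = 1 and d = 45.
By repeated squaring, 69^45 ≡ 90 (mod 91).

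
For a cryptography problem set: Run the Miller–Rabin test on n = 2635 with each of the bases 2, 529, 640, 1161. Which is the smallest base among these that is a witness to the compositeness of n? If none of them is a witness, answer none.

2

n − 1 = 2634 = 2^1 · 1317, so s = 1 and d = 1317.
Base 2: x_0 = 2^1317 mod 2635 = 1647. x_0 ∉ {1, 2634} and s = 1, so 2 is a Miller–Rabin witness and 2635 is composite.
Base 529: x_0 = 529^1317 mod 2635 = 2174. x_0 ∉ {1, 2634} and s = 1, so 529 is a Miller–Rabin witness and 2635 is composite.
Base 640: x_0 = 640^1317 mod 2635 = 605. x_0 ∉ {1, 2634} and s = 1, so 640 is a Miller–Rabin witness and 2635 is composite.
Base 1161: x_0 = 1161^1317 mod 2635 = 1986. x_0 ∉ {1, 2634} and s = 1, so 1161 is a Miller–Rabin witness and 2635 is composite.
The smallest witness among the given bases is 2.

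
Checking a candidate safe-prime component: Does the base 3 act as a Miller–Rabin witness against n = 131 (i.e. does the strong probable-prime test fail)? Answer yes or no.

no

n − 1 = 130 = 2^1 · 65, so s = 1 and d = 65.
x_0 = 3^65 mod 131 = 1.
x_0 = 1, so 3 is not a witness.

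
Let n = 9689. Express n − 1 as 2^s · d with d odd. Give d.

Halving: 9688 → 4844 → 2422 → 1211; 1211 is odd.
So 9688 = 2^3 · 1211.

1211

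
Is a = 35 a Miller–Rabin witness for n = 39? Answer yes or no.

yes

n − 1 = 38 = 2^1 · 19, so s = 1 and d = 19.
x_0 = 35^19 mod 39 = 35.
x_0 ∉ {1, 38} and s = 1, so 35 is a Miller–Rabin witness and 39 is composite.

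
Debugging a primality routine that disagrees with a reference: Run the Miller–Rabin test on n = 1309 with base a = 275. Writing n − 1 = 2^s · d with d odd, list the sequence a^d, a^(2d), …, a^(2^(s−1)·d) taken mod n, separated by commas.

946, 869

n − 1 = 1308 = 2^2 · 327, so s = 2 and d = 327.
x_0 = 275^327 mod 1309 = 946.
x_1 = 946^2 mod 1309 = 869.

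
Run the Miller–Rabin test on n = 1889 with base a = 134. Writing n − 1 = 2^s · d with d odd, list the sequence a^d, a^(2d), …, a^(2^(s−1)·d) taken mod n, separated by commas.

n − 1 = 1888 = 2^5 · 59, so s = 5 and d = 59.
x_0 = 134^59 mod 1889 = 1595.
x_1 = 1595^2 mod 1889 = 1431.
x_2 = 1431^2 mod 1889 = 85.
x_3 = 85^2 mod 1889 = 1558.
x_4 = 1558^2 mod 1889 = 1888.

1595, 1431, 85, 1558, 1888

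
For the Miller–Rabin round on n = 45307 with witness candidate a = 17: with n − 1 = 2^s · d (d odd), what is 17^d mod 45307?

1

n − 1 = 45306 = 2^1 · 22653, so s = 1 and d = 22653.
17^22653 mod 45307 = 1.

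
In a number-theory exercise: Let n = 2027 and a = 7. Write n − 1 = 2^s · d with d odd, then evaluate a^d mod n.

2026

n − 1 = 2026 = 2^1 · 1013, so s = 1 and d = 1013.
7^1013 mod 2027 = 2026.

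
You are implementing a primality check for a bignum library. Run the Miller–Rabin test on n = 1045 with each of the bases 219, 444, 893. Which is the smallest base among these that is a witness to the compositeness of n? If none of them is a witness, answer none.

444

n − 1 = 1044 = 2^2 · 261, so s = 2 and d = 261.
Base 219: x_0 = 219^261 mod 1045 = 1044. x_0 = 1044 ≡ −1, so 219 is not a witness.
Base 444: x_0 = 444^261 mod 1045 = 609. x_0 is neither 1 nor 1044, so continue squaring. x_1 = 609^2 mod 1045 = 951. Reached i = s−1 = 1 without hitting −1: 444 is a Miller–Rabin witness and 1045 is composite.
Base 893: x_0 = 893^261 mod 1045 = 893. x_0 is neither 1 nor 1044, so continue squaring. x_1 = 893^2 mod 1045 = 114. Reached i = s−1 = 1 without hitting −1: 893 is a Miller–Rabin witness and 1045 is composite.
The smallest witness among the given bases is 444.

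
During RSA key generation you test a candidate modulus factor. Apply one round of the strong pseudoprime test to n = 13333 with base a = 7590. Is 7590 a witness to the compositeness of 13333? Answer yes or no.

n − 1 = 13332 = 2^2 · 3333, so s = 2 and d = 3333.
By repeated squaring, 7590^3333 ≡ 1 (mod 13333).
x_0 = 7590^3333 mod 13333 = 1.
x_0 = 1, so 7590 is not a witness.

no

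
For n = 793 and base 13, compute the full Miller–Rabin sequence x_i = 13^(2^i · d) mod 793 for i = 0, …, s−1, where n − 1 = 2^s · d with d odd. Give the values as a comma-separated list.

n − 1 = 792 = 2^3 · 99, so s = 3 and d = 99.
x_0 = 13^99 mod 793 = 611.
x_1 = 611^2 mod 793 = 611.
x_2 = 611^2 mod 793 = 611.

611, 611, 611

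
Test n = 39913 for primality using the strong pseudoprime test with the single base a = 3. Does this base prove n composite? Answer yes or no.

yes

n − 1 = 39912 = 2^3 · 4989, so s = 3 and d = 4989.
Repeated squaring mod 39913: 3^1 ≡ 3, 3^2 ≡ 9, 3^4 ≡ 81, 3^8 ≡ 6561, 3^16 ≡ 20507, 3^32 ≡ 13681, 3^64 ≡ 17704, 3^128 ≡ 34740, 3^256 ≡ 18219, 3^512 ≡ 15453, 3^1024 ≡ 35643, 3^2048 ≡ 32572, 3^4096 ≡ 7731.
4989 = 4096 + 512 + 256 + 64 + 32 + 16 + 8 + 4 + 1, so 3^4989 ≡ 7731·15453·18219·17704·13681·20507·6561·81·3 ≡ 15341 (mod 39913).
x_0 = 3^4989 mod 39913 = 15341.
x_0 is neither 1 nor 39912, so continue squaring.
x_1 = 15341^2 mod 39913 = 19233.
x_2 = 19233^2 mod 39913 = 34518.
Reached i = s−1 = 2 without hitting −1: 3 is a Miller–Rabin witness and 39913 is composite.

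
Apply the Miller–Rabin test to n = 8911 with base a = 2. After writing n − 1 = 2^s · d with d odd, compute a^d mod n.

6364

n − 1 = 8910 = 2^1 · 4455, so s = 1 and d = 4455.
2^4455 mod 8911 = 6364.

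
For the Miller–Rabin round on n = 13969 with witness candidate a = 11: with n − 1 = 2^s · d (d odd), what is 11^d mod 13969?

7453

n − 1 = 13968 = 2^4 · 873, so s = 4 and d = 873.
11^873 mod 13969 = 7453.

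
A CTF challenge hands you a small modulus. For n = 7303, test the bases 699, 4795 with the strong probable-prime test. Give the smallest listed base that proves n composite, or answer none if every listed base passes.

none

n − 1 = 7302 = 2^1 · 3651, so s = 1 and d = 3651.
Base 699: x_0 = 699^3651 mod 7303 = 1. x_0 = 1, so 699 is not a witness.
Base 4795: x_0 = 4795^3651 mod 7303 = 7302. x_0 = 7302 ≡ −1, so 4795 is not a witness.
No listed base is a witness for 7303.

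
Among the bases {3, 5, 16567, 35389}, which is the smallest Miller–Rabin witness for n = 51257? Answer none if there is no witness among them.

n − 1 = 51256 = 2^3 · 6407, so s = 3 and d = 6407.
Base 3: x_0 = 3^6407 mod 51257 = 45094. x_0 is neither 1 nor 51256, so continue squaring. x_1 = 45094^2 mod 51257 = 1132. x_2 = 1132^2 mod 51257 = 51256. x_2 ≡ −1, so 3 is not a witness.
Base 5: x_0 = 5^6407 mod 51257 = 45693. x_0 is neither 1 nor 51256, so continue squaring. x_1 = 45693^2 mod 51257 = 50125. x_2 = 50125^2 mod 51257 = 51256. x_2 ≡ −1, so 5 is not a witness.
Base 16567: x_0 = 16567^6407 mod 51257 = 45693. x_0 is neither 1 nor 51256, so continue squaring. x_1 = 45693^2 mod 51257 = 50125. x_2 = 50125^2 mod 51257 = 51256. x_2 ≡ −1, so 16567 is not a witness.
Base 35389: x_0 = 35389^6407 mod 51257 = 45693. x_0 is neither 1 nor 51256, so continue squaring. x_1 = 45693^2 mod 51257 = 50125. x_2 = 50125^2 mod 51257 = 51256. x_2 ≡ −1, so 35389 is not a witness.
No listed base is a witness for 51257.

none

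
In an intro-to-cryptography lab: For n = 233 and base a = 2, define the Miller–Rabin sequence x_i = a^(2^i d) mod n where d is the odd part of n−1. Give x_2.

n − 1 = 232 = 2^3 · 29, so s = 3 and d = 29.
Repeated squaring mod 233: 2^1 ≡ 2, 2^2 ≡ 4, 2^4 ≡ 16, 2^8 ≡ 23, 2^16 ≡ 63.
29 = 16 + 8 + 4 + 1, so 2^29 ≡ 63·23·16·2 ≡ 1 (mod 233).
x_0 = 1.
x_1 = 1^2 mod 233 = 1.
x_2 = 1^2 mod 233 = 1.

1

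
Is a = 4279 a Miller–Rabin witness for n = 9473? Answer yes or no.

n − 1 = 9472 = 2^8 · 37, so s = 8 and d = 37.
Repeated squaring mod 9473: 4279^1 ≡ 4279, 4279^2 ≡ 8005, 4279^4 ≡ 4653, 4279^8 ≡ 4604, 4279^16 ≡ 5715, 4279^32 ≡ 7794.
37 = 32 + 4 + 1, so 4279^37 ≡ 7794·4653·4279 ≡ 8889 (mod 9473).
x_0 = 4279^37 mod 9473 = 8889.
x_0 is neither 1 nor 9472, so continue squaring.
x_1 = 8889^2 mod 9473 = 28.
x_2 = 28^2 mod 9473 = 784.
x_3 = 784^2 mod 9473 = 8384.
x_4 = 8384^2 mod 9473 = 1796.
x_5 = 1796^2 mod 9473 = 4796.
x_6 = 4796^2 mod 9473 = 1172.
x_7 = 1172^2 mod 9473 = 9472.
x_7 ≡ −1, so 4279 is not a witness.

no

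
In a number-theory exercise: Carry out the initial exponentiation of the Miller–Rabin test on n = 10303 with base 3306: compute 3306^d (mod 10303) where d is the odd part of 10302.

10302

n − 1 = 10302 = 2^1 · 5151, so s = 1 and d = 5151.
Repeated squaring mod 10303: 3306^1 ≡ 3306, 3306^2 ≡ 8456, 3306^4 ≡ 1116, 3306^8 ≡ 9096, 3306^16 ≡ 4126, 3306^32 ≡ 3320, 3306^64 ≡ 8493, 3306^128 ≡ 10049, 3306^256 ≡ 2698, 3306^512 ≡ 5286, 3306^1024 ≡ 60, 3306^2048 ≡ 3600, 3306^4096 ≡ 9129.
5151 = 4096 + 1024 + 16 + 8 + 4 + 2 + 1, so 3306^5151 ≡ 9129·60·4126·9096·1116·8456·3306 ≡ 10302 (mod 10303).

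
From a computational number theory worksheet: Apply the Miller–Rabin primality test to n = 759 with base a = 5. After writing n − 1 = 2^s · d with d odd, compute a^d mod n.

20

n − 1 = 758 = 2^1 · 379, so s = 1 and d = 379.
Repeated squaring mod 759: 5^1 ≡ 5, 5^2 ≡ 25, 5^4 ≡ 625, 5^8 ≡ 499, 5^16 ≡ 49, 5^32 ≡ 124, 5^64 ≡ 196, 5^128 ≡ 466, 5^256 ≡ 82.
379 = 256 + 64 + 32 + 16 + 8 + 2 + 1, so 5^379 ≡ 82·196·124·49·499·25·5 ≡ 20 (mod 759).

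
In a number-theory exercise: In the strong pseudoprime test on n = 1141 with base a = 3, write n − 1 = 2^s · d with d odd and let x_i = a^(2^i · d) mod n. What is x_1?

n − 1 = 1140 = 2^2 · 285, so s = 2 and d = 285.
By repeated squaring, 3^285 ≡ 790 (mod 1141).
x_0 = 790.
x_1 = 790^2 mod 1141 = 1114.

1114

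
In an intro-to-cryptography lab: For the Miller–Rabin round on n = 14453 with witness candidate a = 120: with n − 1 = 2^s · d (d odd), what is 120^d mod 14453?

n − 1 = 14452 = 2^2 · 3613, so s = 2 and d = 3613.
120^3613 mod 14453 = 12821.

12821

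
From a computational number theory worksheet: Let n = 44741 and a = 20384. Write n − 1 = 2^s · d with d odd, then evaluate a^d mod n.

44740

n − 1 = 44740 = 2^2 · 11185, so s = 2 and d = 11185.
Repeated squaring mod 44741: 20384^1 ≡ 20384, 20384^2 ≡ 42530, 20384^4 ≡ 11752, 20384^8 ≡ 38778, 20384^16 ≡ 33015, 20384^32 ≡ 9983, 20384^64 ≡ 22082, 20384^128 ≡ 27306, 20384^256 ≡ 8871, 20384^512 ≡ 39963, 20384^1024 ≡ 11374, 20384^2048 ≡ 21645, 20384^4096 ≡ 23014, 20384^8192 ≡ 238.
11185 = 8192 + 2048 + 512 + 256 + 128 + 32 + 16 + 1, so 20384^11185 ≡ 238·21645·39963·8871·27306·9983·33015·20384 ≡ 44740 (mod 44741).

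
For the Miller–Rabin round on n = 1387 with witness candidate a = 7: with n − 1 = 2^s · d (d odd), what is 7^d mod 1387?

n − 1 = 1386 = 2^1 · 693, so s = 1 and d = 693.
Repeated squaring mod 1387: 7^1 ≡ 7, 7^2 ≡ 49, 7^4 ≡ 1014, 7^8 ≡ 429, 7^16 ≡ 957, 7^32 ≡ 429, 7^64 ≡ 957, 7^128 ≡ 429, 7^256 ≡ 957, 7^512 ≡ 429.
693 = 512 + 128 + 32 + 16 + 4 + 1, so 7^693 ≡ 429·429·429·957·1014·7 ≡ 647 (mod 1387).

647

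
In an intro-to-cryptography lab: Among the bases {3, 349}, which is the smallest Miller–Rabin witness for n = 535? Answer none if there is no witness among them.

3

n − 1 = 534 = 2^1 · 267, so s = 1 and d = 267.
Base 3: x_0 = 3^267 mod 535 = 437. x_0 ∉ {1, 534} and s = 1, so 3 is a Miller–Rabin witness and 535 is composite.
Base 349: x_0 = 349^267 mod 535 = 179. x_0 ∉ {1, 534} and s = 1, so 349 is a Miller–Rabin witness and 535 is composite.
The smallest witness among the given bases is 3.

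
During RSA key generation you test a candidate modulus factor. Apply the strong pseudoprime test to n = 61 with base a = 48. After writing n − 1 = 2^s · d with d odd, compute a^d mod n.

n − 1 = 60 = 2^2 · 15, so s = 2 and d = 15.
48^15 mod 61 = 60.

60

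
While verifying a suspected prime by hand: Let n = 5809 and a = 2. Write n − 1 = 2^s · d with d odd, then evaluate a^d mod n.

n − 1 = 5808 = 2^4 · 363, so s = 4 and d = 363.
Repeated squaring mod 5809: 2^1 ≡ 2, 2^2 ≡ 4, 2^4 ≡ 16, 2^8 ≡ 256, 2^16 ≡ 1637, 2^32 ≡ 1820, 2^64 ≡ 1270, 2^128 ≡ 3807, 2^256 ≡ 5603.
363 = 256 + 64 + 32 + 8 + 2 + 1, so 2^363 ≡ 5603·1270·1820·256·4·2 ≡ 4004 (mod 5809).

4004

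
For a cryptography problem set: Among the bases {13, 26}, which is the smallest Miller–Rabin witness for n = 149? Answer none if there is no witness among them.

n − 1 = 148 = 2^2 · 37, so s = 2 and d = 37.
Base 13: x_0 = 13^37 mod 149 = 105. x_0 is neither 1 nor 148, so continue squaring. x_1 = 105^2 mod 149 = 148. x_1 ≡ −1, so 13 is not a witness.
Base 26: x_0 = 26^37 mod 149 = 148. x_0 = 148 ≡ −1, so 26 is not a witness.
No listed base is a witness for 149.

none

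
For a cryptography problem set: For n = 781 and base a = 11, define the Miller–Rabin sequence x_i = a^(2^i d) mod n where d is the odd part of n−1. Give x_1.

n − 1 = 780 = 2^2 · 195, so s = 2 and d = 195.
x_0 = 11^195 mod 781 = 396.
x_1 = 396^2 mod 781 = 616.

616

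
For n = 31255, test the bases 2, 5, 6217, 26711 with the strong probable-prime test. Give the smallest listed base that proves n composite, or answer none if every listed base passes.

n − 1 = 31254 = 2^1 · 15627, so s = 1 and d = 15627.
Base 2: x_0 = 2^15627 mod 31255 = 20623. x_0 ∉ {1, 31254} and s = 1, so 2 is a Miller–Rabin witness and 31255 is composite.
Base 5: x_0 = 5^15627 mod 31255 = 9435. x_0 ∉ {1, 31254} and s = 1, so 5 is a Miller–Rabin witness and 31255 is composite.
Base 6217: x_0 = 6217^15627 mod 31255 = 27728. x_0 ∉ {1, 31254} and s = 1, so 6217 is a Miller–Rabin witness and 31255 is composite.
Base 26711: x_0 = 26711^15627 mod 31255 = 6376. x_0 ∉ {1, 31254} and s = 1, so 26711 is a Miller–Rabin witness and 31255 is composite.
The smallest witness among the given bases is 2.

2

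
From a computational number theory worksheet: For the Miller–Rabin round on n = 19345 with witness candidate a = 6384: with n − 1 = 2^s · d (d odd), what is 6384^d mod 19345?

6149

n − 1 = 19344 = 2^4 · 1209, so s = 4 and d = 1209.
6384^1209 mod 19345 = 6149.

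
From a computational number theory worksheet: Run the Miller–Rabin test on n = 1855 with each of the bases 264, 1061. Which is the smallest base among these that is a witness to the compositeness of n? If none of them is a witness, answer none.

n − 1 = 1854 = 2^1 · 927, so s = 1 and d = 927.
Base 264: x_0 = 264^927 mod 1855 = 1854. x_0 = 1854 ≡ −1, so 264 is not a witness.
Base 1061: x_0 = 1061^927 mod 1855 = 1. x_0 = 1, so 1061 is not a witness.
No listed base is a witness for 1855.

none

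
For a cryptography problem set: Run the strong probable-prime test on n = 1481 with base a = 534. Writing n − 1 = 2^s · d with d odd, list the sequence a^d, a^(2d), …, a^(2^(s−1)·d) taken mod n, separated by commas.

n − 1 = 1480 = 2^3 · 185, so s = 3 and d = 185.
x_0 = 534^185 mod 1481 = 655.
x_1 = 655^2 mod 1481 = 1016.
x_2 = 1016^2 mod 1481 = 1480.

655, 1016, 1480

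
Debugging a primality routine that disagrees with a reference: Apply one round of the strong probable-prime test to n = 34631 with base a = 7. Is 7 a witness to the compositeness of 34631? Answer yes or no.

n − 1 = 34630 = 2^1 · 17315, so s = 1 and d = 17315.
Repeated squaring mod 34631: 7^1 ≡ 7, 7^2 ≡ 49, 7^4 ≡ 2401, 7^8 ≡ 16055, 7^16 ≡ 4492, 7^32 ≡ 22822, 7^64 ≡ 28075, 7^128 ≡ 4065, 7^256 ≡ 5238, 7^512 ≡ 8892, 7^1024 ≡ 5091, 7^2048 ≡ 14293, 7^4096 ≡ 1580, 7^8192 ≡ 2968, 7^16384 ≡ 12750.
17315 = 16384 + 512 + 256 + 128 + 32 + 2 + 1, so 7^17315 ≡ 12750·8892·5238·4065·22822·49·7 ≡ 34630 (mod 34631).
x_0 = 7^17315 mod 34631 = 34630.
x_0 = 34630 ≡ −1, so 7 is not a witness.

no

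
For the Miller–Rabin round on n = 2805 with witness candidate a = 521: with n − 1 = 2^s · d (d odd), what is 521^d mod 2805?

2336

n − 1 = 2804 = 2^2 · 701, so s = 2 and d = 701.
Repeated squaring mod 2805: 521^1 ≡ 521, 521^2 ≡ 2161, 521^4 ≡ 2401, 521^8 ≡ 526, 521^16 ≡ 1786, 521^32 ≡ 511, 521^64 ≡ 256, 521^128 ≡ 1021, 521^256 ≡ 1786, 521^512 ≡ 511.
701 = 512 + 128 + 32 + 16 + 8 + 4 + 1, so 521^701 ≡ 511·1021·511·1786·526·2401·521 ≡ 2336 (mod 2805).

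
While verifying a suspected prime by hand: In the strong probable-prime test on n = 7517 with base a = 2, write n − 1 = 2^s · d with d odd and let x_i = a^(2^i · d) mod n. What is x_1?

7516

n − 1 = 7516 = 2^2 · 1879, so s = 2 and d = 1879.
Repeated squaring mod 7517: 2^1 ≡ 2, 2^2 ≡ 4, 2^4 ≡ 16, 2^8 ≡ 256, 2^16 ≡ 5400, 2^32 ≡ 1557, 2^64 ≡ 3775, 2^128 ≡ 5910, 2^256 ≡ 4118, 2^512 ≡ 7089, 2^1024 ≡ 2776.
1879 = 1024 + 512 + 256 + 64 + 16 + 4 + 2 + 1, so 2^1879 ≡ 2776·7089·4118·3775·5400·16·4·2 ≡ 4108 (mod 7517).
x_0 = 4108.
x_1 = 4108^2 mod 7517 = 7516.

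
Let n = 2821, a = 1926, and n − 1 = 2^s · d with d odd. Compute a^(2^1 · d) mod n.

1520

n − 1 = 2820 = 2^2 · 705, so s = 2 and d = 705.
x_0 = 1926^705 mod 2821 = 2605.
x_1 = 2605^2 mod 2821 = 1520.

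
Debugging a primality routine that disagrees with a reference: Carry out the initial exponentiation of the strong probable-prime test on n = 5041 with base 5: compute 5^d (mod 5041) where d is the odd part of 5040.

n − 1 = 5040 = 2^4 · 315, so s = 4 and d = 315.
Repeated squaring mod 5041: 5^1 ≡ 5, 5^2 ≡ 25, 5^4 ≡ 625, 5^8 ≡ 2468, 5^16 ≡ 1496, 5^32 ≡ 4853, 5^64 ≡ 57, 5^128 ≡ 3249, 5^256 ≡ 147.
315 = 256 + 32 + 16 + 8 + 2 + 1, so 5^315 ≡ 147·4853·1496·2468·25·5 ≡ 214 (mod 5041).

214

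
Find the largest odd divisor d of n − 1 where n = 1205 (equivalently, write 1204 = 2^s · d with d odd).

301

Halving: 1204 → 602 → 301; 301 is odd.
So 1204 = 2^2 · 301.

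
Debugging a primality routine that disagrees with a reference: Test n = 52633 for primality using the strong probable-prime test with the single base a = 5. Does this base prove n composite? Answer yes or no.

yes

n − 1 = 52632 = 2^3 · 6579, so s = 3 and d = 6579.
Repeated squaring mod 52633: 5^1 ≡ 5, 5^2 ≡ 25, 5^4 ≡ 625, 5^8 ≡ 22194, 5^16 ≡ 34022, 5^32 ≡ 44181, 5^64 ≡ 13323, 5^128 ≡ 23853, 5^256 ≡ 2879, 5^512 ≡ 25260, 5^1024 ≡ 50374, 5^2048 ≡ 50313, 5^4096 ≡ 13834.
6579 = 4096 + 2048 + 256 + 128 + 32 + 16 + 2 + 1, so 5^6579 ≡ 13834·50313·2879·23853·44181·34022·25·5 ≡ 36770 (mod 52633).
x_0 = 5^6579 mod 52633 = 36770.
x_0 is neither 1 nor 52632, so continue squaring.
x_1 = 36770^2 mod 52633 = 49029.
x_2 = 49029^2 mod 52633 = 41098.
Reached i = s−1 = 2 without hitting −1: 5 is a Miller–Rabin witness and 52633 is composite.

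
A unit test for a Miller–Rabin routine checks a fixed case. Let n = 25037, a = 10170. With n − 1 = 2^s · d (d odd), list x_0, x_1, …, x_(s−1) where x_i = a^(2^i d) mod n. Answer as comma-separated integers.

1, 1

n − 1 = 25036 = 2^2 · 6259, so s = 2 and d = 6259.
x_0 = 10170^6259 mod 25037 = 1.
x_1 = 1^2 mod 25037 = 1.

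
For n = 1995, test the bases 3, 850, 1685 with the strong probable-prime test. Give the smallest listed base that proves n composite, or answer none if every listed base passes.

3

n − 1 = 1994 = 2^1 · 997, so s = 1 and d = 997.
Base 3: x_0 = 3^997 mod 1995 = 1788. x_0 ∉ {1, 1994} and s = 1, so 3 is a Miller–Rabin witness and 1995 is composite.
Base 850: x_0 = 850^997 mod 1995 = 535. x_0 ∉ {1, 1994} and s = 1, so 850 is a Miller–Rabin witness and 1995 is composite.
Base 1685: x_0 = 1685^997 mod 1995 = 1055. x_0 ∉ {1, 1994} and s = 1, so 1685 is a Miller–Rabin witness and 1995 is composite.
The smallest witness among the given bases is 3.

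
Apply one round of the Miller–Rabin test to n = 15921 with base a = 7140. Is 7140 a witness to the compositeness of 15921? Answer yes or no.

n − 1 = 15920 = 2^4 · 995, so s = 4 and d = 995.
By repeated squaring, 7140^995 ≡ 9576 (mod 15921).
x_0 = 7140^995 mod 15921 = 9576.
x_0 is neither 1 nor 15920, so continue squaring.
x_1 = 9576^2 mod 15921 = 10737.
x_2 = 10737^2 mod 15921 = 15129.
x_3 = 15129^2 mod 15921 = 6345.
Reached i = s−1 = 3 without hitting −1: 7140 is a Miller–Rabin witness and 15921 is composite.

yes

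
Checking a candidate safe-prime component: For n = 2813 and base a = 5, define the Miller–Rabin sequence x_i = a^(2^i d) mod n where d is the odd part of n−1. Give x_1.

922

n − 1 = 2812 = 2^2 · 703, so s = 2 and d = 703.
x_0 = 5^703 mod 2813 = 589.
x_1 = 589^2 mod 2813 = 922.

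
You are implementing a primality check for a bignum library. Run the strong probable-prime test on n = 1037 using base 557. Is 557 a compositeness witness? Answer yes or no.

yes

n − 1 = 1036 = 2^2 · 259, so s = 2 and d = 259.
Repeated squaring mod 1037: 557^1 ≡ 557, 557^2 ≡ 186, 557^4 ≡ 375, 557^8 ≡ 630, 557^16 ≡ 766, 557^32 ≡ 851, 557^64 ≡ 375, 557^128 ≡ 630, 557^256 ≡ 766.
259 = 256 + 2 + 1, so 557^259 ≡ 766·186·557 ≡ 633 (mod 1037).
x_0 = 557^259 mod 1037 = 633.
x_0 is neither 1 nor 1036, so continue squaring.
x_1 = 633^2 mod 1037 = 407.
Reached i = s−1 = 1 without hitting −1: 557 is a Miller–Rabin witness and 1037 is composite.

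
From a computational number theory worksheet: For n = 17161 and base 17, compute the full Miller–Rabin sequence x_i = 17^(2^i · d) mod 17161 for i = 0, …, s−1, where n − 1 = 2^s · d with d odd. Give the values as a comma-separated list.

n − 1 = 17160 = 2^3 · 2145, so s = 3 and d = 2145.
x_0 = 17^2145 mod 17161 = 14802.
x_1 = 14802^2 mod 17161 = 4717.
x_2 = 4717^2 mod 17161 = 9433.

14802, 4717, 9433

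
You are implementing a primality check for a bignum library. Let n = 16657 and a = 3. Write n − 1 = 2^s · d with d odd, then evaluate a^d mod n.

n − 1 = 16656 = 2^4 · 1041, so s = 4 and d = 1041.
3^1041 mod 16657 = 10851.

10851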